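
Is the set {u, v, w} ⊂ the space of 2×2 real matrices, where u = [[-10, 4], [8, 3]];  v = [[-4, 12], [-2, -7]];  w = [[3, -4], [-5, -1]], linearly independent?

Take coordinates with respect to the standard basis {E₁₁, E₁₂, E₂₁, E₂₂}.
Place the vectors as rows of a 3×4 matrix and reduce to echelon form.
The reduction yields 3 nonzero rows, so the rank is 3.
Since rank = 3 (the number of vectors), the set is linearly independent.

linearly independent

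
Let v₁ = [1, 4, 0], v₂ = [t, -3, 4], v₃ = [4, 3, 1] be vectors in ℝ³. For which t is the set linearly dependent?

t = 49/4

The set is linearly dependent precisely when det[v₁; v₂; v₃] = 0.
The determinant works out to 49 - 4*t.
This vanishes exactly when t = 49/4.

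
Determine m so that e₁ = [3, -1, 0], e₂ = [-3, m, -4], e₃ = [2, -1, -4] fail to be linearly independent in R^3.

m = 2/3

The set is linearly dependent precisely when det[e₁; e₂; e₃] = 0.
The determinant works out to 8 - 12*m.
Solving 8 - 12*m = 0 yields m = 2/3.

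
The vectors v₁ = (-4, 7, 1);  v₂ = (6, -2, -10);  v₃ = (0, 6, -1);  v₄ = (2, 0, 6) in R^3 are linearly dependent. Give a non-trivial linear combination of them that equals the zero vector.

2v₁ + v₂ - 2v₃ + v₄ = 0

Row-reduce the matrix with v₁, v₂, v₃, v₄ as columns; the null space gives the coefficients.
The free variable yields coefficients (2, 1, -2, 1) (any nonzero multiple also works).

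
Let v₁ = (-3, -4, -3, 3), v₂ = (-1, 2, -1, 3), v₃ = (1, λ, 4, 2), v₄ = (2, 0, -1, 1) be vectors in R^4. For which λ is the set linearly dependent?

Place the vectors as rows of a 4×4 matrix; dependence ⇔ determinant zero.
Expanding, det = 18*λ - 252.
Solving 18*λ - 252 = 0 yields λ = 14.

λ = 14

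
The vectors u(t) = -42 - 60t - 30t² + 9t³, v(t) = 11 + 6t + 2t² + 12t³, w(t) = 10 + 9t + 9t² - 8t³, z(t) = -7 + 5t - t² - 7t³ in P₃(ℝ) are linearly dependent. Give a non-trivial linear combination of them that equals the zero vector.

u + 3v + 3w + 3z = 0

Take coordinates with respect to {1, t, …, t³}.
Solve the homogeneous system with u, v, w, z as columns by row-reducing the coefficient matrix.
A generator of the null space is (1, 3, 3, 3).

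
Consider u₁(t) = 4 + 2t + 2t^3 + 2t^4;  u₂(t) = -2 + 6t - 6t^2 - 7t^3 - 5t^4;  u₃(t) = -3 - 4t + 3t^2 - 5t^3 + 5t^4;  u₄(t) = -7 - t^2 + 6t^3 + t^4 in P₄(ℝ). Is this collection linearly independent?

Take coordinates with respect to the standard basis {1, t, …, t^4}.
Place the vectors as rows of a 4×5 matrix and reduce to echelon form.
The reduction yields 4 nonzero rows, so the rank is 4.
Since rank = 4 (the number of vectors), the set is linearly independent.

linearly independent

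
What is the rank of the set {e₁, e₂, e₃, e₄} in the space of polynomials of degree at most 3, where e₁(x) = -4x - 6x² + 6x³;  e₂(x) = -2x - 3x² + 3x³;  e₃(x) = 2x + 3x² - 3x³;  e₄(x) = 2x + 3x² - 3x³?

1

Pass to coordinate vectors with respect to the basis {1, x, …, x³}.
Form the matrix with e₁, e₂, e₃, e₄ as columns and reduce.
There is 1 pivot column, so rank = 1.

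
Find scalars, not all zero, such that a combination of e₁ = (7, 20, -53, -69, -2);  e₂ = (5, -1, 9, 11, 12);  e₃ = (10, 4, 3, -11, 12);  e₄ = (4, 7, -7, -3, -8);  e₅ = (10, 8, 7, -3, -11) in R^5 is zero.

e₁ + 3e₂ - 3e₃ - 3e₄ + 2e₅ = 0

Row-reduce the matrix with e₁, e₂, e₃, e₄, e₅ as columns; the null space gives the coefficients.
A generator of the null space is (1, 3, -3, -3, 2).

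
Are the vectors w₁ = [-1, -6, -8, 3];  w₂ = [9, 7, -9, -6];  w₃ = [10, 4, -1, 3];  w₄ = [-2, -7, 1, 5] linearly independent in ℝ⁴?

linearly independent

The matrix [w₁|w₂|w₃|w₄] has determinant -2244.
A nonzero determinant means the columns are linearly independent.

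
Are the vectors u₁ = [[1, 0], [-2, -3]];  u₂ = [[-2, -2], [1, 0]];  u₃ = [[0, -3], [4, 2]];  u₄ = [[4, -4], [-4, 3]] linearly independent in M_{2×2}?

linearly independent

Take coordinates with respect to the standard basis {E₁₁, E₁₂, E₂₁, E₂₂}.
Row-reduce the matrix whose columns are u₁, u₂, u₃, u₄.
The reduction yields 4 nonzero rows, so the rank is 4.
Since rank = 4 (the number of vectors), the set is linearly independent.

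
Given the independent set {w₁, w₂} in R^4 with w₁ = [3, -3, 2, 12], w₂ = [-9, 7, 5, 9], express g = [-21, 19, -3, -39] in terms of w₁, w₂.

g = -4w₁ + w₂

Set up the augmented matrix [w₁ | w₂ | g] and row-reduce.
Row-reducing the augmented matrix gives the unique coefficients (a₁, a₂) = (-4, 1).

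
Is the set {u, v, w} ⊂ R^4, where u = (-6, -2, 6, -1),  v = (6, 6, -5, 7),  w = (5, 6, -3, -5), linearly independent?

Row-reduce the matrix whose columns are u, v, w.
The reduction yields 3 nonzero rows, so the rank is 3.
Since rank = 3 (the number of vectors), the set is linearly independent.

linearly independent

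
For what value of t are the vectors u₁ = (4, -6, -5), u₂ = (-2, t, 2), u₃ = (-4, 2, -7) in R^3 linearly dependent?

Place the vectors as rows of a 3×3 matrix; dependence ⇔ determinant zero.
Cofactor expansion gives det = 136 - 48*t.
Setting this to zero gives t = 17/6.

t = 17/6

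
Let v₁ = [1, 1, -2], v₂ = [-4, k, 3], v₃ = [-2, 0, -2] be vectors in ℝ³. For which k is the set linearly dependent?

k = -7/3

The set is linearly dependent precisely when det[v₁; v₂; v₃] = 0.
The determinant works out to -6*k - 14.
This vanishes exactly when k = -7/3.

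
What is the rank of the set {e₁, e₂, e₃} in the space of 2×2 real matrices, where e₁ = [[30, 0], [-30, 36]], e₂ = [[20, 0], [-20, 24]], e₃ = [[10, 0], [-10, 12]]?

1

Pass to coordinate vectors with respect to the basis {E₁₁, E₁₂, E₂₁, E₂₂}.
Apply Gaussian elimination to the matrix whose rows are e₁, e₂, e₃.
There is 1 pivot column, so rank = 1.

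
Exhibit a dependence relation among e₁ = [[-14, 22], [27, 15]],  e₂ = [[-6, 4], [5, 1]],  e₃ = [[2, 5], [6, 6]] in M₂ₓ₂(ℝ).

e₁ - 3e₂ - 2e₃ = 0

Write each element as a vector in ℝ⁴ using {E₁₁, E₁₂, E₂₁, E₂₂}.
Solve the homogeneous system with e₁, e₂, e₃ as columns by row-reducing the coefficient matrix.
A generator of the null space is (1, -3, -2).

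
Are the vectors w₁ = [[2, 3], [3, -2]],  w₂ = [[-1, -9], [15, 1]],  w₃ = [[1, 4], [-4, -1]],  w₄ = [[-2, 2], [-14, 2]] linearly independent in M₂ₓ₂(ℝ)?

Write each element as a coordinate vector in ℝ⁴ using {E₁₁, E₁₂, E₂₁, E₂₂}.
Place the vectors as rows of a 4×4 matrix and reduce to echelon form.
The reduction yields 2 nonzero rows, so the rank is 2.
Since rank 2 < 4, the set is linearly dependent.

linearly dependent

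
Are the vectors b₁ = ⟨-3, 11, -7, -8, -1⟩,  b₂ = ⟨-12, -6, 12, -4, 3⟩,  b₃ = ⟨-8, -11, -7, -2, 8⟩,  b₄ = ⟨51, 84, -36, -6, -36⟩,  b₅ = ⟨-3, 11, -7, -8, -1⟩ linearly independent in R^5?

Two of the vectors are equal, giving an immediate dependence.

linearly dependent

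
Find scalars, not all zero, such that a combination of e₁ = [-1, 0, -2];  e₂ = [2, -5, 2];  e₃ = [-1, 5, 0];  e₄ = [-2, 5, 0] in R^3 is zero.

Set up α₁e₁ + … + α₄e₄ = 0 and solve the homogeneous system.
A generator of the null space is (1, 1, 1, 0).

e₁ + e₂ + e₃ = 0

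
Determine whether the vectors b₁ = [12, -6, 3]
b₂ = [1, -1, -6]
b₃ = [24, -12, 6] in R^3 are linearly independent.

One vector is a scalar multiple of another, so the set is dependent.

linearly dependent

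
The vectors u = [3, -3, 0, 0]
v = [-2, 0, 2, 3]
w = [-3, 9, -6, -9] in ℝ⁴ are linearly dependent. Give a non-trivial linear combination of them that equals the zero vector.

Row-reduce the matrix with u, v, w as columns; the null space gives the coefficients.
One solution (up to scaling) is (3, 3, 1).

3u + 3v + w = 0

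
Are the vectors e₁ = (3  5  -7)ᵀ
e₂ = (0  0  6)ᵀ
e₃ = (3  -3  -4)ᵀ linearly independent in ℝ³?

Form the 3×3 matrix with these as columns; its determinant is 144.
A nonzero determinant means the columns are linearly independent.

linearly independent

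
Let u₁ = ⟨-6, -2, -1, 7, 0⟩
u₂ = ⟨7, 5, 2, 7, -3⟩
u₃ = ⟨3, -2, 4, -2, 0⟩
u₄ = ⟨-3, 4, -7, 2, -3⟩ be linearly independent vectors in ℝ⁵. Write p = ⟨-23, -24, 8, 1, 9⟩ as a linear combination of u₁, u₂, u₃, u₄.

p = 3u₁ - 2u₂ + 2u₃ - u₄

Write p = α₁u₁ + … + α₄u₄ and equate components.
Row-reducing the augmented matrix gives the unique coefficients (α₁, …, α₄) = (3, -2, 2, -1).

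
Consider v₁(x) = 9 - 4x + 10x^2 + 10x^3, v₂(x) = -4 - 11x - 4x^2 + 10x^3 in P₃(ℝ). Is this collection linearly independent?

Write each element as a coordinate vector in ℝ⁴ using {1, x, …, x^3}.
Row-reduce the matrix whose columns are v₁, v₂.
The reduction yields 2 nonzero rows, so the rank is 2.
Since rank = 2 (the number of vectors), the set is linearly independent.

linearly independent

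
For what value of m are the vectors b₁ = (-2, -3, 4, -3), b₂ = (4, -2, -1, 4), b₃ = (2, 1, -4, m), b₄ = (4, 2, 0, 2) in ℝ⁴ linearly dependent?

The vectors are dependent exactly when the determinant of the matrix with rows b₁, b₂, b₃, b₄ vanishes.
The determinant works out to 264 - 72*m.
Setting this to zero gives m = 11/3.

m = 11/3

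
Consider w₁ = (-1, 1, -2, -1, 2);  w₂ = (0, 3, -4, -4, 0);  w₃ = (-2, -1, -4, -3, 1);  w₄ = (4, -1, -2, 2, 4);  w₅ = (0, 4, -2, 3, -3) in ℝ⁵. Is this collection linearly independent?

linearly independent

The matrix [w₁|w₂|w₃|w₄|w₅] has determinant -1452.
A nonzero determinant means the columns are linearly independent.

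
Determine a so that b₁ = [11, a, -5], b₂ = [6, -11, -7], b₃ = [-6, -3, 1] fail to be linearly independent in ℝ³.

The set is linearly dependent precisely when det[b₁; b₂; b₃] = 0.
The determinant works out to 36*a + 68.
Solving 36*a + 68 = 0 yields a = -17/9.

a = -17/9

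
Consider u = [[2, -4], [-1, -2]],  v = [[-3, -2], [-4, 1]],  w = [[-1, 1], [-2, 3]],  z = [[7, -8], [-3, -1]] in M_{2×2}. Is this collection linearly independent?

Write each element as a coordinate vector in ℝ⁴ using {E₁₁, E₁₂, E₂₁, E₂₂}.
Place the vectors as rows of a 4×4 matrix and reduce to echelon form.
The reduction yields 3 nonzero rows, so the rank is 3.
Since rank 3 < 4, the set is linearly dependent.

linearly dependent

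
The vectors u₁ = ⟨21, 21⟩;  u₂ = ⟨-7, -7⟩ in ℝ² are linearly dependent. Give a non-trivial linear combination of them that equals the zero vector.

u₁ + 3u₂ = 0

Write the vectors as columns of a matrix and find a nonzero vector in its null space.
The free variable yields coefficients (1, 3) (any nonzero multiple also works).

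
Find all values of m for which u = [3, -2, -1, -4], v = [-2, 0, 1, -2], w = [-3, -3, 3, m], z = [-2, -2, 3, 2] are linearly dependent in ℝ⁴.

m = -8

The set is linearly dependent precisely when det[u; v; w; z] = 0.
Cofactor expansion gives det = 6*m + 48.
Solving 6*m + 48 = 0 yields m = -8.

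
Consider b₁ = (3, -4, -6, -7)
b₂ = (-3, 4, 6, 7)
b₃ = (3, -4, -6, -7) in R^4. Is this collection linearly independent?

linearly dependent

Row-reduce the matrix whose columns are b₁, b₂, b₃.
The reduction yields 1 nonzero row, so the rank is 1.
Since rank 1 < 3, the set is linearly dependent.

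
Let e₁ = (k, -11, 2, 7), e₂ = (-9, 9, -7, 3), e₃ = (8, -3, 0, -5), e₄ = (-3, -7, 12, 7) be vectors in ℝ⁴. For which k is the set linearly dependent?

The set is linearly dependent precisely when det[e₁; e₂; e₃; e₄] = 0.
Cofactor expansion gives det = 40*k + 860.
This vanishes exactly when k = -43/2.

k = -43/2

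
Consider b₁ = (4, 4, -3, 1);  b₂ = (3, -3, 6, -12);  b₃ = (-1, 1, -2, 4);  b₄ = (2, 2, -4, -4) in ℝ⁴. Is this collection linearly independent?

linearly dependent

One vector is a scalar multiple of another, so the set is dependent.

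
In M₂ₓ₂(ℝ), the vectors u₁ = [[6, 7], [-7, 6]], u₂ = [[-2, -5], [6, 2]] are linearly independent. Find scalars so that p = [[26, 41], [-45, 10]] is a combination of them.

p = 3u₁ - 4u₂

Take coordinate vectors relative to {E₁₁, E₁₂, E₂₁, E₂₂}.
Since u₁, u₂ are independent, the coefficients expressing p are uniquely determined by a linear system.
Row-reducing the augmented matrix gives the unique coefficients (c₁, c₂) = (3, -4).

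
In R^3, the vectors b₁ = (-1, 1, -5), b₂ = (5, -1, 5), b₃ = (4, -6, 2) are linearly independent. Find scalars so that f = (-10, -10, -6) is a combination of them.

Write f = α₁b₁ + … + α₃b₃ and equate components.
Back-substitution yields (α₁, α₂, α₃) = (-2, -4, 2).

f = -2b₁ - 4b₂ + 2b₃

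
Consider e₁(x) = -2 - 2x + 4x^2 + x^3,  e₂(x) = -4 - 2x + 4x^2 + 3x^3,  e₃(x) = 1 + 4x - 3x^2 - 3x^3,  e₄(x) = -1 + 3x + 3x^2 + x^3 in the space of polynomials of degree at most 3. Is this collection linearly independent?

Write each element as a coordinate vector in ℝ⁴ using {1, x, …, x^3}.
Row-reduce the matrix whose columns are e₁, e₂, e₃, e₄.
The reduction yields 4 nonzero rows, so the rank is 4.
Since rank = 4 (the number of vectors), the set is linearly independent.

linearly independent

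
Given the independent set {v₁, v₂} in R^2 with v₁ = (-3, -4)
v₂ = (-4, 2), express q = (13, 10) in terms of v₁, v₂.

Solve the system with v₁, v₂ as columns and q as the right-hand side.
Back-substitution yields (a₁, a₂) = (-3, -1).

q = -3v₁ - v₂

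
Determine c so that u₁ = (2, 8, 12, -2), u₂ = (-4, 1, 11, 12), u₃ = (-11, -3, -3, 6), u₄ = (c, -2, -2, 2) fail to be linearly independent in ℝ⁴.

The vectors are dependent exactly when the determinant of the matrix with rows u₁, u₂, u₃, u₄ vanishes.
Expanding, det = -252*c - 392.
Solving -252*c - 392 = 0 yields c = -14/9.

c = -14/9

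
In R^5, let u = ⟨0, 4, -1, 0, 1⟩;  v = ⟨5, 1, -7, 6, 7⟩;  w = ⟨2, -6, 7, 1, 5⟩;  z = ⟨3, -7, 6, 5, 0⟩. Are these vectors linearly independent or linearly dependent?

linearly independent

Place the vectors as rows of a 4×5 matrix and reduce to echelon form.
The reduction yields 4 nonzero rows, so the rank is 4.
Since rank = 4 (the number of vectors), the set is linearly independent.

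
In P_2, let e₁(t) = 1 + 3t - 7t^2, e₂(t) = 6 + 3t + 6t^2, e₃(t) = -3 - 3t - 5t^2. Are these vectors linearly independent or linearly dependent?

linearly independent

Write each element as a coordinate vector in ℝ³ using {1, t, t^2}.
The matrix [e₁|e₂|e₃] has determinant 102.
A nonzero determinant means the columns are linearly independent.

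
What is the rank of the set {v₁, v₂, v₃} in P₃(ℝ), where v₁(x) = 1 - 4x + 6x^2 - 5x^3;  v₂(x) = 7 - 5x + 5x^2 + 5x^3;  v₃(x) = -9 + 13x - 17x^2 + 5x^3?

rank 2

Represent each element by its coordinate vector in ℝ⁴.
Apply Gaussian elimination to the matrix whose rows are v₁, v₂, v₃.
There are 2 pivot columns, so rank = 2.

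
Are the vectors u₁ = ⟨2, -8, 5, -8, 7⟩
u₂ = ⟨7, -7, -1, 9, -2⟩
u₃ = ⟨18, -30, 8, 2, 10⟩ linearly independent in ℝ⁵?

linearly dependent

Row-reduce the matrix whose columns are u₁, u₂, u₃.
The reduction yields 2 nonzero rows, so the rank is 2.
Since rank 2 < 3, the set is linearly dependent.
Indeed 2u₁ + 2u₂ - u₃ = 0.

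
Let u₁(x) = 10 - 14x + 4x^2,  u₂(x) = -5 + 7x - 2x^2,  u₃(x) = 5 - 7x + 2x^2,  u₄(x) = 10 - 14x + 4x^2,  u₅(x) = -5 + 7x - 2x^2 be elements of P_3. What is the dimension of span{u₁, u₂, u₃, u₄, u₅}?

dim = 1

Use coordinates relative to {1, x, …, x^3}.
Apply Gaussian elimination to the matrix whose rows are u₁, u₂, u₃, u₄, u₅.
There is 1 pivot column, so rank = 1.
(With 5 elements in a 4-dimensional space the rank is at most 4.)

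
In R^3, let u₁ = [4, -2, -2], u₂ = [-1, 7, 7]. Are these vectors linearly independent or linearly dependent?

linearly independent

Place the vectors as rows of a 2×3 matrix and reduce to echelon form.
The reduction yields 2 nonzero rows, so the rank is 2.
Since rank = 2 (the number of vectors), the set is linearly independent.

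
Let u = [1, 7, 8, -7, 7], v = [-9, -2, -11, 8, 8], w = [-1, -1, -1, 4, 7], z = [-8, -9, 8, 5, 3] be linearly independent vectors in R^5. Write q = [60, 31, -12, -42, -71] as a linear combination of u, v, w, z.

Solve the system with u, v, w, z as columns and q as the right-hand side.
Row-reducing the augmented matrix gives the unique coefficients (α₁, …, α₄) = (-2, -3, -3, -4).

q = -2u - 3v - 3w - 4z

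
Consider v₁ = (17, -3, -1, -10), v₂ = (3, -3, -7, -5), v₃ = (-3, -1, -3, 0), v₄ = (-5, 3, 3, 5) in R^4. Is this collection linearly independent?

Place the vectors as rows of a 4×4 matrix and reduce to echelon form.
The reduction yields 3 nonzero rows, so the rank is 3.
Since rank 3 < 4, the set is linearly dependent.

linearly dependent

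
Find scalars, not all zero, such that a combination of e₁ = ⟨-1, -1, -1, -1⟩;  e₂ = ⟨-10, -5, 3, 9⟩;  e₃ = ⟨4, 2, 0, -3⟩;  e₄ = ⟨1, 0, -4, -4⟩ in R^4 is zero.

e₁ - e₂ - 2e₃ - e₄ = 0

Row-reduce the matrix with e₁, e₂, e₃, e₄ as columns; the null space gives the coefficients.
The free variable yields coefficients (1, -1, -2, -1) (any nonzero multiple also works).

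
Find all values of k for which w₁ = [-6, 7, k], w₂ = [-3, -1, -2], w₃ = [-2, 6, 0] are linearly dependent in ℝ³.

k = -11/5

Dependence holds iff the 3×3 matrix [w₁ w₂ w₃] is singular.
The determinant works out to -20*k - 44.
This vanishes exactly when k = -11/5.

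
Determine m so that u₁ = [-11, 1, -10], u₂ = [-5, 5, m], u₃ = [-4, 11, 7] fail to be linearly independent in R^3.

The set is linearly dependent precisely when det[u₁; u₂; u₃] = 0.
Expanding, det = 117*m.
This vanishes exactly when m = 0.

m = 0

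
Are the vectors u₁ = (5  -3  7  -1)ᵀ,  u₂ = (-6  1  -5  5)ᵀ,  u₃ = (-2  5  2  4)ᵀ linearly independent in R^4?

Place the vectors as rows of a 3×4 matrix and reduce to echelon form.
The reduction yields 3 nonzero rows, so the rank is 3.
Since rank = 3 (the number of vectors), the set is linearly independent.

linearly independent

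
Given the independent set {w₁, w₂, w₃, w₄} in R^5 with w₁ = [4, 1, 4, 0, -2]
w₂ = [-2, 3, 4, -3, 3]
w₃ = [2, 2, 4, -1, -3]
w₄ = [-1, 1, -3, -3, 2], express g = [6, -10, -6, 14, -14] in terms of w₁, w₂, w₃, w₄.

g = -w₁ - 3w₂ + w₃ - 2w₄

Since w₁, w₂, w₃, w₄ are independent, the coefficients expressing g are uniquely determined by a linear system.
The system has the unique solution (c₁, …, c₄) = (-1, -3, 1, -2).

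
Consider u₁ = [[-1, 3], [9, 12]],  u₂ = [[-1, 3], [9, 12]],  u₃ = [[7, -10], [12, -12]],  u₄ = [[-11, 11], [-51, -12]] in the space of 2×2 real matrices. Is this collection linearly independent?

linearly dependent

Write each element as a coordinate vector in ℝ⁴ using {E₁₁, E₁₂, E₂₁, E₂₂}.
Two of the vectors are equal, giving an immediate dependence.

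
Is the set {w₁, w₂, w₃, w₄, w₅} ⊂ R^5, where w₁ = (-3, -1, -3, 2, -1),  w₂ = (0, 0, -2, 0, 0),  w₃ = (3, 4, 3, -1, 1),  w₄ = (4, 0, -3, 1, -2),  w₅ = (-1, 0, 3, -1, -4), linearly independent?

linearly independent

Row-reduce the matrix whose columns are w₁, w₂, w₃, w₄, w₅.
The reduction yields 5 nonzero rows, so the rank is 5.
Since rank = 5 (the number of vectors), the set is linearly independent.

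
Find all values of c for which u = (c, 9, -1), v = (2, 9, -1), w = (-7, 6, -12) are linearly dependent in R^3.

Place the vectors as rows of a 3×3 matrix; dependence ⇔ determinant zero.
Expanding, det = 204 - 102*c.
This vanishes exactly when c = 2.

c = 2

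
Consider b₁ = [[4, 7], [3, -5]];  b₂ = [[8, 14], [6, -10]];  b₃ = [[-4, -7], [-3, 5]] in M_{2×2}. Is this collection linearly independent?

linearly dependent

Write each element as a coordinate vector in ℝ⁴ using {E₁₁, E₁₂, E₂₁, E₂₂}.
Place the vectors as rows of a 3×4 matrix and reduce to echelon form.
The reduction yields 1 nonzero row, so the rank is 1.
Since rank 1 < 3, the set is linearly dependent.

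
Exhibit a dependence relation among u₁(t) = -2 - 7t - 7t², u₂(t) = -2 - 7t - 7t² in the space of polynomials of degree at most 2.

Pass to coordinate vectors relative to the basis {1, t, t²}.
Set up α₁u₁ + α₂u₂ = 0 and solve the homogeneous system.
The free variable yields coefficients (1, -1) (any nonzero multiple also works).

u₁ - u₂ = 0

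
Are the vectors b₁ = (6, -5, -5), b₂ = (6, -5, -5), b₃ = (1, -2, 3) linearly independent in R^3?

Two of the vectors are equal, giving an immediate dependence.

linearly dependent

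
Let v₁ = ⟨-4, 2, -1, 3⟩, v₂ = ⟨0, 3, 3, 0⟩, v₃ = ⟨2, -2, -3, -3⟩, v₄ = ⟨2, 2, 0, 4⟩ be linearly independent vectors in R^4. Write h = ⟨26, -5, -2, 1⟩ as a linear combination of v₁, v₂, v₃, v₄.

h = -4v₁ - v₂ + v₃ + 4v₄

Write h = a₁v₁ + … + a₄v₄ and equate components.
The system has the unique solution (a₁, …, a₄) = (-4, -1, 1, 4).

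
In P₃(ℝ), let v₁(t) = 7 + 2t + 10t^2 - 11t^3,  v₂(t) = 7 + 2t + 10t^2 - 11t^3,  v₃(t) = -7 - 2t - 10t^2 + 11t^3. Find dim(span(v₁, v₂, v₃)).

Use coordinates relative to {1, t, …, t^3}.
Apply Gaussian elimination to the matrix whose rows are v₁, v₂, v₃.
The echelon form has 1 nonzero row, so the rank is 1.

dim = 1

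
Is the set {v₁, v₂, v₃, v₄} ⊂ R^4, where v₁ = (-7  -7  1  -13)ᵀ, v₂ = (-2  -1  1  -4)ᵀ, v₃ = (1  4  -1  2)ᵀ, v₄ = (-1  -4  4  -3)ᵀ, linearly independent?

linearly dependent

Form the 4×4 matrix with these as columns; its determinant is 0.
A zero determinant means the columns are linearly dependent.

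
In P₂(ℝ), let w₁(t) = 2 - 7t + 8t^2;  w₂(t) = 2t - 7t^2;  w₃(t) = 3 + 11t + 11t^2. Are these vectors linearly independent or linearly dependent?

Write each element as a coordinate vector in ℝ³ using {1, t, t^2}.
Form the 3×3 matrix with these as columns; its determinant is 297.
A nonzero determinant means the columns are linearly independent.

linearly independent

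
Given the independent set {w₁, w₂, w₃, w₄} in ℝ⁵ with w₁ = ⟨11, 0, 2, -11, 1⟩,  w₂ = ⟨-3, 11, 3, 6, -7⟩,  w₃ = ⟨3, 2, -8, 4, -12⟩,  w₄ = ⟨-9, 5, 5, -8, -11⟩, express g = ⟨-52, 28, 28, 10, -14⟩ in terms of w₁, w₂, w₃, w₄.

Set up the augmented matrix [w₁ | w₂ | w₃ | w₄ | g] and row-reduce.
The system has the unique solution (a₁, …, a₄) = (-2, 2, -2, 2).

g = -2w₁ + 2w₂ - 2w₃ + 2w₄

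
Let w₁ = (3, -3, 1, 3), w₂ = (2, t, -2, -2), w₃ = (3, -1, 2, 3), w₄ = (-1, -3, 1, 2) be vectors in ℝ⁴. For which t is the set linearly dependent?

Place the vectors as rows of a 4×4 matrix; dependence ⇔ determinant zero.
Cofactor expansion gives det = 9*t - 14.
Solving 9*t - 14 = 0 yields t = 14/9.

t = 14/9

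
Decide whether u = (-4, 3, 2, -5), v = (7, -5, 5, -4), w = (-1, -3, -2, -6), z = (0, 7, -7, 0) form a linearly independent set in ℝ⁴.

linearly independent

The matrix [u|v|w|z] has determinant 3395.
A nonzero determinant means the columns are linearly independent.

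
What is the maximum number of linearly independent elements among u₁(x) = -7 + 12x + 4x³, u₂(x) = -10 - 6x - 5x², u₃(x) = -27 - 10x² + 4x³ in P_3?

Use coordinates relative to {1, x, …, x³}.
Apply Gaussian elimination to the matrix whose rows are u₁, u₂, u₃.
Reduction leaves 2 leading entries, giving rank 2.

2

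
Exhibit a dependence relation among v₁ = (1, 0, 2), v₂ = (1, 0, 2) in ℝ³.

Solve the homogeneous system with v₁, v₂ as columns by row-reducing the coefficient matrix.
The free variable yields coefficients (1, -1) (any nonzero multiple also works).

v₁ - v₂ = 0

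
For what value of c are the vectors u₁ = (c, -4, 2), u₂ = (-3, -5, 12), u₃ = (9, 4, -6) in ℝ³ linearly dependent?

c = -49/3

The set is linearly dependent precisely when det[u₁; u₂; u₃] = 0.
Expanding, det = -18*c - 294.
This vanishes exactly when c = -49/3.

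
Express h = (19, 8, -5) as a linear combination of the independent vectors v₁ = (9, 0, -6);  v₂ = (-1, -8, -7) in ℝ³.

h = 2v₁ - v₂

Since v₁, v₂ are independent, the coefficients expressing h are uniquely determined by a linear system.
Row-reducing the augmented matrix gives the unique coefficients (a₁, a₂) = (2, -1).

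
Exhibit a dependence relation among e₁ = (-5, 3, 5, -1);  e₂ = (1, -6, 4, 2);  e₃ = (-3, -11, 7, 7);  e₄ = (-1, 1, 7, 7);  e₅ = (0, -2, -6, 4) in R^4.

Row-reduce the matrix with e₁, e₂, e₃, e₄, e₅ as columns; the null space gives the coefficients.
One solution (up to scaling) is (1, 2, -1, 0, 1).

e₁ + 2e₂ - e₃ + e₅ = 0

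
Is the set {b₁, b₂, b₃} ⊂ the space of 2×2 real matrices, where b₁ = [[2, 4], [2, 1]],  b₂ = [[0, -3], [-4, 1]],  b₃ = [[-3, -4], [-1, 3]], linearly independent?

Write each element as a coordinate vector in ℝ⁴ using {E₁₁, E₁₂, E₂₁, E₂₂}.
Row-reduce the matrix whose columns are b₁, b₂, b₃.
The reduction yields 3 nonzero rows, so the rank is 3.
Since rank = 3 (the number of vectors), the set is linearly independent.

linearly independent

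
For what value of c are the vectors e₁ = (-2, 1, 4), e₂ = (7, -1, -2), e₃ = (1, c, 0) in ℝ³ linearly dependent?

c = -1/12

Dependence holds iff the 3×3 matrix [e₁ e₂ e₃] is singular.
Cofactor expansion gives det = 24*c + 2.
This vanishes exactly when c = -1/12.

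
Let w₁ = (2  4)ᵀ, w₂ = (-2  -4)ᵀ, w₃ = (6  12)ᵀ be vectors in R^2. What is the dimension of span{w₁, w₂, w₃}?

dim = 1

Row-reduce the 3×2 matrix with these as rows.
Exactly 1 pivot survives; hence the rank is 1.
(With 3 elements in a 2-dimensional space the rank is at most 2.)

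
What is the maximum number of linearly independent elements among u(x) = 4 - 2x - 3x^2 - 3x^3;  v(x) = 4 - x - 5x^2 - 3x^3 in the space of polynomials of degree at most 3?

2

Use coordinates relative to {1, x, …, x^3}.
Row-reduce the 2×4 matrix with these as rows.
Exactly 2 pivots survive; hence the rank is 2.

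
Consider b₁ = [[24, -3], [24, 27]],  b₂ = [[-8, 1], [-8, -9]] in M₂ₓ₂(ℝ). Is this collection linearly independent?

Write each element as a coordinate vector in ℝ⁴ using {E₁₁, E₁₂, E₂₁, E₂₂}.
Place the vectors as rows of a 2×4 matrix and reduce to echelon form.
The reduction yields 1 nonzero row, so the rank is 1.
Since rank 1 < 2, the set is linearly dependent.
Indeed b₁ + 3b₂ = 0.

linearly dependent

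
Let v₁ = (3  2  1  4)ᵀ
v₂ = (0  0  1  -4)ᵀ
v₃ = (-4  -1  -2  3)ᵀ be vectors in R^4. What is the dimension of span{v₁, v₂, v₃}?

dim = 3

Form the matrix with v₁, v₂, v₃ as columns and reduce.
Reduction leaves 3 leading entries, giving rank 3.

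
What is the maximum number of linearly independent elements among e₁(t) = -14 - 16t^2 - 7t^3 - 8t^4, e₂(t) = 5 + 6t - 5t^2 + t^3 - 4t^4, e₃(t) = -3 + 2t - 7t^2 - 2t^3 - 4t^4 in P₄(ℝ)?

Represent each element by its coordinate vector in ℝ⁵.
Put the 5×3 matrix [e₁|e₂|e₃] into echelon form.
Exactly 2 pivots survive; hence the rank is 2.

2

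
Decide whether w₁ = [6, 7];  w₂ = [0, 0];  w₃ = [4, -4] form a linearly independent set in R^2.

There are 3 vectors in a 2-dimensional space, so they cannot be linearly independent.

linearly dependent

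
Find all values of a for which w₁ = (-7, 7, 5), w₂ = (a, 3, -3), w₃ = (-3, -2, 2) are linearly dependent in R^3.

a = 9/2

The vectors are dependent exactly when the determinant of the matrix with rows w₁, w₂, w₃ vanishes.
Cofactor expansion gives det = 108 - 24*a.
This vanishes exactly when a = 9/2.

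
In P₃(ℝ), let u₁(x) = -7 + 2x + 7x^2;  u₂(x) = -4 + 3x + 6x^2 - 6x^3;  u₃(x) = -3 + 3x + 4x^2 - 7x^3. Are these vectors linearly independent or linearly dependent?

Write each element as a coordinate vector in ℝ⁴ using {1, x, …, x^3}.
Row-reduce the matrix whose columns are u₁, u₂, u₃.
The reduction yields 3 nonzero rows, so the rank is 3.
Since rank = 3 (the number of vectors), the set is linearly independent.

linearly independent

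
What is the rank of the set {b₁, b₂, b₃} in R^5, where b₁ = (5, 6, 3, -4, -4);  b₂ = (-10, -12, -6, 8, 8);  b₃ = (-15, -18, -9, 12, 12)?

rank 1

Put the 5×3 matrix [b₁|b₂|b₃] into echelon form.
Exactly 1 pivot survives; hence the rank is 1.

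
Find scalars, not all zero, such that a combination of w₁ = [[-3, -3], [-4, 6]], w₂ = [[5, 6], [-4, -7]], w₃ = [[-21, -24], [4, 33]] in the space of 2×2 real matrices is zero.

Take coordinates with respect to {E₁₁, E₁₂, E₂₁, E₂₂}.
Row-reduce the matrix with w₁, w₂, w₃ as columns; the null space gives the coefficients.
One solution (up to scaling) is (2, -3, -1).

2w₁ - 3w₂ - w₃ = 0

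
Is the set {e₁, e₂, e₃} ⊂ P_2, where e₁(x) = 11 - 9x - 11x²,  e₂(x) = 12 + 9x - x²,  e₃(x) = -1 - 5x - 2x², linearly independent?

linearly independent

Write each element as a coordinate vector in ℝ³ using {1, x, x²}.
The matrix [e₁|e₂|e₃] has determinant 83.
A nonzero determinant means the columns are linearly independent.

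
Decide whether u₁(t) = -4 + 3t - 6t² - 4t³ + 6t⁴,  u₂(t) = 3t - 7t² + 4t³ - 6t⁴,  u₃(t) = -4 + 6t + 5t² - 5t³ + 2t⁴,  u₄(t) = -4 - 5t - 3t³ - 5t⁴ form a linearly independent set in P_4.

linearly independent

Take coordinates with respect to the standard basis {1, t, …, t⁴}.
Place the vectors as rows of a 4×5 matrix and reduce to echelon form.
The reduction yields 4 nonzero rows, so the rank is 4.
Since rank = 4 (the number of vectors), the set is linearly independent.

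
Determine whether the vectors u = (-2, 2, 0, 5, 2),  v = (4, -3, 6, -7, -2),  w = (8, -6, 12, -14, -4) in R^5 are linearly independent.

linearly dependent

Place the vectors as rows of a 3×5 matrix and reduce to echelon form.
The reduction yields 2 nonzero rows, so the rank is 2.
Since rank 2 < 3, the set is linearly dependent.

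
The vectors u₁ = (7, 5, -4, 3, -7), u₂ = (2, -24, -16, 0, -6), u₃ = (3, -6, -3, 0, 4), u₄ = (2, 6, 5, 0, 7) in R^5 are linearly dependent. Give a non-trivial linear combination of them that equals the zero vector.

u₂ - 2u₃ + 2u₄ = 0

Row-reduce the matrix with u₁, u₂, u₃, u₄ as columns; the null space gives the coefficients.
One solution (up to scaling) is (0, 1, -2, 2).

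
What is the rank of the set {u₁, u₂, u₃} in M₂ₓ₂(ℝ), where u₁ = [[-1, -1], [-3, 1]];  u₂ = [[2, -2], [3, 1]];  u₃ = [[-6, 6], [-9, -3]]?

Represent each element by its coordinate vector in ℝ⁴.
Row-reduce the 3×4 matrix with these as rows.
Exactly 2 pivots survive; hence the rank is 2.

2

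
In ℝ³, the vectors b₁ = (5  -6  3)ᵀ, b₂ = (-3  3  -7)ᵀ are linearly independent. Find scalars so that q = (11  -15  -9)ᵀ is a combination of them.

q = 4b₁ + 3b₂

Write q = c₁b₁ + c₂b₂ and equate components.
Back-substitution yields (c₁, c₂) = (4, 3).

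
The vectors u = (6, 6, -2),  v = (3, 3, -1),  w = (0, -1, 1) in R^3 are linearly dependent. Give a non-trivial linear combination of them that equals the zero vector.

u - 2v = 0

Set up α₁u + … + α₃w = 0 and solve the homogeneous system.
A generator of the null space is (1, -2, 0).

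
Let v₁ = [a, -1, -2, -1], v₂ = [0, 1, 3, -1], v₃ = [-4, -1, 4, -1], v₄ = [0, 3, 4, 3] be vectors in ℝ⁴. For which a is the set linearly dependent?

Dependence holds iff the 4×4 matrix [v₁ v₂ v₃ v₄] is singular.
Cofactor expansion gives det = 32*a - 16.
This vanishes exactly when a = 1/2.

a = 1/2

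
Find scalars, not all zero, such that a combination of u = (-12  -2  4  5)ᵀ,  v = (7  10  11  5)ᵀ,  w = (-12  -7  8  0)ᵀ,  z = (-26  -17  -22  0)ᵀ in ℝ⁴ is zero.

2u - 2v - w - z = 0

Solve the homogeneous system with u, v, w, z as columns by row-reducing the coefficient matrix.
The free variable yields coefficients (2, -2, -1, -1) (any nonzero multiple also works).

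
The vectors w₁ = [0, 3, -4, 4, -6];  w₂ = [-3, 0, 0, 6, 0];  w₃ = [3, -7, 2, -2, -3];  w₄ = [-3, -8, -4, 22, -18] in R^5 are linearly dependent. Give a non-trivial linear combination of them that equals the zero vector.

Write the vectors as columns of a matrix and find a nonzero vector in its null space.
A generator of the null space is (2, 3, 2, -1).

2w₁ + 3w₂ + 2w₃ - w₄ = 0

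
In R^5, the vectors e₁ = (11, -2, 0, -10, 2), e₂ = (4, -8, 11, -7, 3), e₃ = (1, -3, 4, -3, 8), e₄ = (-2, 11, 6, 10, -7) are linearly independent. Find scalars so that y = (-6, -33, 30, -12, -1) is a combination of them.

y = -2e₁ + 4e₂ - 2e₃ - e₄

Write y = a₁e₁ + … + a₄e₄ and equate components.
Row-reducing the augmented matrix gives the unique coefficients (a₁, …, a₄) = (-2, 4, -2, -1).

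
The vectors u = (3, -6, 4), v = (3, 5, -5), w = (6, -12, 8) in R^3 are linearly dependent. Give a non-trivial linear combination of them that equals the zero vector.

Write the vectors as columns of a matrix and find a nonzero vector in its null space.
The free variable yields coefficients (2, 0, -1) (any nonzero multiple also works).

2u - w = 0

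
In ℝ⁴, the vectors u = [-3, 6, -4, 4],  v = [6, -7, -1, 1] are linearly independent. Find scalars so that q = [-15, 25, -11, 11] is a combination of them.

Solve the system with u, v as columns and q as the right-hand side.
Row-reducing the augmented matrix gives the unique coefficients (a₁, a₂) = (3, -1).

q = 3u - v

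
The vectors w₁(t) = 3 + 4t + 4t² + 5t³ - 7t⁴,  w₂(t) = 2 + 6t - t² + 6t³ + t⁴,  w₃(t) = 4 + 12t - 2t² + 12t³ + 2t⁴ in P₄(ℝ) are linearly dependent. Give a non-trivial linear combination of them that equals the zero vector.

Pass to coordinate vectors relative to the basis {1, t, …, t⁴}.
Set up α₁w₁ + … + α₃w₃ = 0 and solve the homogeneous system.
A generator of the null space is (0, 2, -1).

2w₂ - w₃ = 0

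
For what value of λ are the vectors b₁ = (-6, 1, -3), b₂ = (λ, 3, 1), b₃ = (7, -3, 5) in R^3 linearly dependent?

λ = 19/2

Dependence holds iff the 3×3 matrix [b₁ b₂ b₃] is singular.
Cofactor expansion gives det = 4*λ - 38.
This vanishes exactly when λ = 19/2.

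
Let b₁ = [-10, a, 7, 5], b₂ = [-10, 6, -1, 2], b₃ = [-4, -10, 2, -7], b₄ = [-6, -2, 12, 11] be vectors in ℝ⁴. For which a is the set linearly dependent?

a = -4/3

The set is linearly dependent precisely when det[b₁; b₂; b₃; b₄] = 0.
Expanding, det = 1218*a + 1624.
This vanishes exactly when a = -4/3.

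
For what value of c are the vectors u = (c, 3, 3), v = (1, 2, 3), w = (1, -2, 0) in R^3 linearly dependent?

The set is linearly dependent precisely when det[u; v; w] = 0.
The determinant works out to 6*c - 3.
Solving 6*c - 3 = 0 yields c = 1/2.

c = 1/2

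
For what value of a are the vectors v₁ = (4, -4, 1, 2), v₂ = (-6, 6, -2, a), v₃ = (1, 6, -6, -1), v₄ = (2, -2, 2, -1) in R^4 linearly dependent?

a = -7/3

Place the vectors as rows of a 4×4 matrix; dependence ⇔ determinant zero.
The determinant works out to 42*a + 98.
Setting this to zero gives a = -7/3.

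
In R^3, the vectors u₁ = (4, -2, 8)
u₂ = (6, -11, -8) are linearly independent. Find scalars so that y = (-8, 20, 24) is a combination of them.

y = u₁ - 2u₂

Since u₁, u₂ are independent, the coefficients expressing y are uniquely determined by a linear system.
The system has the unique solution (a₁, a₂) = (1, -2).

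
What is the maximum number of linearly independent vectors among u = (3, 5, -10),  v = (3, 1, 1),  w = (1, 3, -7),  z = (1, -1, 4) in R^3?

Apply Gaussian elimination to the matrix whose rows are u, v, w, z.
The echelon form has 2 nonzero rows, so the rank is 2.
(With 4 elements in a 3-dimensional space the rank is at most 3.)

2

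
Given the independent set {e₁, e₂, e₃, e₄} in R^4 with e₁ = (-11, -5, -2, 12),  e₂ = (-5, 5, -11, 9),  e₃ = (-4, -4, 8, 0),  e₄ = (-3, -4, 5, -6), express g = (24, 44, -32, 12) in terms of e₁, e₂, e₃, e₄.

g = -4e₁ + 4e₂ + 3e₃ - 4e₄

Since e₁, e₂, e₃, e₄ are independent, the coefficients expressing g are uniquely determined by a linear system.
The system has the unique solution (α₁, …, α₄) = (-4, 4, 3, -4).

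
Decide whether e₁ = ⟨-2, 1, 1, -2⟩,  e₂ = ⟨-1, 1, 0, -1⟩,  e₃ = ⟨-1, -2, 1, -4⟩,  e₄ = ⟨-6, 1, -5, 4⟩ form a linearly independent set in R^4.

linearly independent

The matrix [e₁|e₂|e₃|e₄] has determinant 50.
A nonzero determinant means the columns are linearly independent.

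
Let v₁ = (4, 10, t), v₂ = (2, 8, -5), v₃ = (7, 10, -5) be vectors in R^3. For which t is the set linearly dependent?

t = -35/6

The set is linearly dependent precisely when det[v₁; v₂; v₃] = 0.
The determinant works out to -36*t - 210.
This vanishes exactly when t = -35/6.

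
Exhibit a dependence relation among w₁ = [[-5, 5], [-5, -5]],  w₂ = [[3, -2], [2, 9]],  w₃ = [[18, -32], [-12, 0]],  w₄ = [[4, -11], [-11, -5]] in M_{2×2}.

2w₁ + w₃ - 2w₄ = 0

Pass to coordinate vectors relative to the basis {E₁₁, E₁₂, E₂₁, E₂₂}.
Set up α₁w₁ + … + α₄w₄ = 0 and solve the homogeneous system.
One solution (up to scaling) is (2, 0, 1, -2).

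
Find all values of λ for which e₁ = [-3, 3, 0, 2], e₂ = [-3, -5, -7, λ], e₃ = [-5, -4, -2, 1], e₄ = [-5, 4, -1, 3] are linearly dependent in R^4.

The set is linearly dependent precisely when det[e₁; e₂; e₃; e₄] = 0.
Expanding, det = -21*λ - 12.
Solving -21*λ - 12 = 0 yields λ = -4/7.

λ = -4/7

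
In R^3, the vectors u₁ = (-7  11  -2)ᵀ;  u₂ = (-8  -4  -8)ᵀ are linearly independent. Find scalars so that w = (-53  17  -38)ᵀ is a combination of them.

w = 3u₁ + 4u₂

Write w = c₁u₁ + c₂u₂ and equate components.
The system has the unique solution (c₁, c₂) = (3, 4).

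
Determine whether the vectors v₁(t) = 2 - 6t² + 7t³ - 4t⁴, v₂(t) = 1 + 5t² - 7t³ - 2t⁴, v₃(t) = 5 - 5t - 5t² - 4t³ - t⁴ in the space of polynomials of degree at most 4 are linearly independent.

linearly independent

Take coordinates with respect to the standard basis {1, t, …, t⁴}.
Row-reduce the matrix whose columns are v₁, v₂, v₃.
The reduction yields 3 nonzero rows, so the rank is 3.
Since rank = 3 (the number of vectors), the set is linearly independent.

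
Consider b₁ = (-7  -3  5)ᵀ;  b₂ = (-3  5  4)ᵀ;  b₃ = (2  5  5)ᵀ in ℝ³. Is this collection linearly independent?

linearly independent

Form the 3×3 matrix with these as columns; its determinant is -229.
A nonzero determinant means the columns are linearly independent.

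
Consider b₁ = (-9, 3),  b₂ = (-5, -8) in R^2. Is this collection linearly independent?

linearly independent

Place the vectors as rows of a 2×2 matrix and reduce to echelon form.
The reduction yields 2 nonzero rows, so the rank is 2.
Since rank = 2 (the number of vectors), the set is linearly independent.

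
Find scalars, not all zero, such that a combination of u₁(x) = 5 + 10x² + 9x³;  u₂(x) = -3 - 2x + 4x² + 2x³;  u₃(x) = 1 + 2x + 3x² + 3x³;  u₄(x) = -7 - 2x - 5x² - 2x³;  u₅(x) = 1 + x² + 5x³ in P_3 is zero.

Take coordinates with respect to {1, x, …, x³}.
Set up α₁u₁ + … + α₅u₅ = 0 and solve the homogeneous system.
A generator of the null space is (1, -1, 0, 1, -1).

u₁ - u₂ + u₄ - u₅ = 0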